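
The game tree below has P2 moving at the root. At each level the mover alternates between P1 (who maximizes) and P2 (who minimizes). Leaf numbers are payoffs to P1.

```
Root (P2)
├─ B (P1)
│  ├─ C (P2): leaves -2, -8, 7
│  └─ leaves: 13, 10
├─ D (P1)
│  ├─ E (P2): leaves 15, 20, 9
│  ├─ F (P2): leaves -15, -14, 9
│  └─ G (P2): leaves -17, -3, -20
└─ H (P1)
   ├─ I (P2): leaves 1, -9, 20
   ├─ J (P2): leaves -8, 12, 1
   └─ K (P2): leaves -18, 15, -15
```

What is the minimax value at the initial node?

C (P2): min(-2, -8, 7) = -8
B (P1): max(-8, 13, 10) = 13
E (P2): min(15, 20, 9) = 9
F (P2): min(-15, -14, 9) = -15
G (P2): min(-17, -3, -20) = -20
D (P1): max(9, -15, -20) = 9
I (P2): min(1, -9, 20) = -9
J (P2): min(-8, 12, 1) = -8
K (P2): min(-18, 15, -15) = -18
H (P1): max(-9, -8, -18) = -8
Root (P2): min(13, 9, -8) = -8

-8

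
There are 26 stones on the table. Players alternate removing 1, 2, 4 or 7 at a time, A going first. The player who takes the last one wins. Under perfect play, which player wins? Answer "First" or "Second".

Compute winning (W) and losing (L) positions by backward induction:
i:   0  1  2  3  4  5  6  7  8  9 10 11 12 13 14 15 16 17 18 19 20 21 22 23 24 25 26
     L  W  W  L  W  W  L  W  W  L  W  W  L  W  W  L  W  W  L  W  W  L  W  W  L  W  W
Position 26 is W, so the first player wins.

First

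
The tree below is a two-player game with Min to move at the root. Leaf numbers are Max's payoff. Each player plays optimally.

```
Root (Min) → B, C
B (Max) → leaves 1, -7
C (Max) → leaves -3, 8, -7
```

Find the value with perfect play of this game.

1

B (Max): max(1, -7) = 1
C (Max): max(-3, 8, -7) = 8
Root (Min): min(1, 8) = 1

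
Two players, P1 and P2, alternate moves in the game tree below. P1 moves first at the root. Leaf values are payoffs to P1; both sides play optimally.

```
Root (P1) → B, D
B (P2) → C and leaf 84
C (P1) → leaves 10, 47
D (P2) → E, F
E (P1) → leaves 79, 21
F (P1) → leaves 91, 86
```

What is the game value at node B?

C: max(10, 47) = 47
B: min(47, 84) = 47

47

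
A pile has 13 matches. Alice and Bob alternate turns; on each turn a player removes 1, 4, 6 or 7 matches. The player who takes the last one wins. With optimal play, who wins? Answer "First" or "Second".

Second

Mark each pile size as W (mover wins) or L (mover loses):
i:   0  1  2  3  4  5  6  7  8  9 10 11 12 13
     L  W  L  W  W  L  W  W  W  W  L  W  W  L
Position 13 is L, so the second player wins.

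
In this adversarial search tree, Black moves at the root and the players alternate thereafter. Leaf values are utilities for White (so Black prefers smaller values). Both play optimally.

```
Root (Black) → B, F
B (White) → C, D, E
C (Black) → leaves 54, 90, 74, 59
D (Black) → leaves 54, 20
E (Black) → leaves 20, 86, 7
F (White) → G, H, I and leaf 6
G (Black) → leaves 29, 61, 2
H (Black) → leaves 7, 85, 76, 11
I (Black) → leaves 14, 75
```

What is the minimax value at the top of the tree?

C (Black): min(54, 90, 74, 59) = 54
D (Black): min(54, 20) = 20
E (Black): min(20, 86, 7) = 7
B (White): max(54, 20, 7) = 54
G (Black): min(29, 61, 2) = 2
H (Black): min(7, 85, 76, 11) = 7
I (Black): min(14, 75) = 14
F (White): max(2, 7, 14, 6) = 14
Root (Black): min(54, 14) = 14

14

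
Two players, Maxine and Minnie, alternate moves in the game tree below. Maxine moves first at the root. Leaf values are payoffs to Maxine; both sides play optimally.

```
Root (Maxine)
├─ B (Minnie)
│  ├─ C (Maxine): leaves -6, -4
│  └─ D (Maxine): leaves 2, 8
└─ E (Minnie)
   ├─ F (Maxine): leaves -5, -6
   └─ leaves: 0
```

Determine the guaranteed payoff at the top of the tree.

-4

C (Maxine): max(-6, -4) = -4
D (Maxine): max(2, 8) = 8
B (Minnie): min(-4, 8) = -4
F (Maxine): max(-5, -6) = -5
E (Minnie): min(-5, 0) = -5
Root (Maxine): max(-4, -5) = -4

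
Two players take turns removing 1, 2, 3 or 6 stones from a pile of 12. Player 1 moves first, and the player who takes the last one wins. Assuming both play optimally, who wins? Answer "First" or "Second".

Second

Compute winning (W) and losing (L) positions by backward induction:
i:   0  1  2  3  4  5  6  7  8  9 10 11 12
     L  W  W  W  L  W  W  W  L  W  W  W  L
Position 12 is L, so the second player wins.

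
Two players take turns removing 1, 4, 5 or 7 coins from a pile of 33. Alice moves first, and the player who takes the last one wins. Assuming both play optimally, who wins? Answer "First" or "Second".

i:   0  1  2  3  4  5  6  7  8  9 10 11 12 13 14 15 16 17 18 19 20 21 22 23 24 25 26 27 28 29 30 31 32 33
     L  W  L  W  W  W  W  W  L  W  L  W  W  W  W  W  L  W  L  W  W  W  W  W  L  W  L  W  W  W  W  W  L  W
Position 33 is W, so the first player wins.

First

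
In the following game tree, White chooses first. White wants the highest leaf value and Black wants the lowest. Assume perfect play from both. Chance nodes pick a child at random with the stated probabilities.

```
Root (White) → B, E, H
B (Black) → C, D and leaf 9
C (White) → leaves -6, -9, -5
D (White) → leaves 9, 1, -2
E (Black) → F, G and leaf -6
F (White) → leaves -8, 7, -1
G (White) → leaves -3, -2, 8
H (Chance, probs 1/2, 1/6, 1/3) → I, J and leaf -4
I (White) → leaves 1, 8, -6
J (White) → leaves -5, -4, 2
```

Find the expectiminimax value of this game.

C (White): max(-6, -9, -5) = -5
D (White): max(9, 1, -2) = 9
B (Black): min(-5, 9, 9) = -5
F (White): max(-8, 7, -1) = 7
G (White): max(-3, -2, 8) = 8
E (Black): min(7, 8, -6) = -6
I (White): max(1, 8, -6) = 8
J (White): max(-5, -4, 2) = 2
H (Chance): 1/2·8 + 1/6·2 + 1/3·-4 = 3
Root (White): max(-5, -6, 3) = 3

3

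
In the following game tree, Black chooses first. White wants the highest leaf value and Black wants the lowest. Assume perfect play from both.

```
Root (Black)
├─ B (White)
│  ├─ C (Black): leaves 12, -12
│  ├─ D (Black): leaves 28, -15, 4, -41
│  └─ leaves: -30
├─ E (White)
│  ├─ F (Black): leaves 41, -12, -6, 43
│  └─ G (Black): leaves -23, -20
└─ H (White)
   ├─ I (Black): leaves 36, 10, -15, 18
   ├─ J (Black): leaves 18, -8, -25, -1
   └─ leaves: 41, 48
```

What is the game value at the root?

-12

C (Black): min(12, -12) = -12
D (Black): min(28, -15, 4, -41) = -41
B (White): max(-12, -41, -30) = -12
F (Black): min(41, -12, -6, 43) = -12
G (Black): min(-23, -20) = -23
E (White): max(-12, -23) = -12
I (Black): min(36, 10, -15, 18) = -15
J (Black): min(18, -8, -25, -1) = -25
H (White): max(-15, -25, 41, 48) = 48
Root (Black): min(-12, -12, 48) = -12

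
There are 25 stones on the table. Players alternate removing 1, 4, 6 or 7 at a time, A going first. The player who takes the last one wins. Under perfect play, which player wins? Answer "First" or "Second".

First

Positions where the player to move wins (W) vs loses (L):
i:   0  1  2  3  4  5  6  7  8  9 10 11 12 13 14 15 16 17 18 19 20 21 22 23 24 25
     L  W  L  W  W  L  W  W  W  W  L  W  W  L  W  L  W  W  L  W  W  W  W  L  W  W
Position 25 is W, so the first player wins.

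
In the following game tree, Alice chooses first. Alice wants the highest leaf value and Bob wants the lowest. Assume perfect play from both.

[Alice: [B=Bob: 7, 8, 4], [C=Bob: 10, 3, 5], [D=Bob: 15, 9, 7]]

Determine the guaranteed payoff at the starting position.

B (Bob): min(7, 8, 4) = 4
C (Bob): min(10, 3, 5) = 3
D (Bob): min(15, 9, 7) = 7
Root (Alice): max(4, 3, 7) = 7

7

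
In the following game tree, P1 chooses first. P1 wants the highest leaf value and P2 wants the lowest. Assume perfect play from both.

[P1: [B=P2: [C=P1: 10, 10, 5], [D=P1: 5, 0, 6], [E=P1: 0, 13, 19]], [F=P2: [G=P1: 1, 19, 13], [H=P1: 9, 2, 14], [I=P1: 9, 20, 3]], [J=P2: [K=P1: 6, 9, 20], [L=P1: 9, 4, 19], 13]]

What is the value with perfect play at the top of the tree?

14

C (P1): max(10, 10, 5) = 10
D (P1): max(5, 0, 6) = 6
E (P1): max(0, 13, 19) = 19
B (P2): min(10, 6, 19) = 6
G (P1): max(1, 19, 13) = 19
H (P1): max(9, 2, 14) = 14
I (P1): max(9, 20, 3) = 20
F (P2): min(19, 14, 20) = 14
K (P1): max(6, 9, 20) = 20
L (P1): max(9, 4, 19) = 19
J (P2): min(20, 19, 13) = 13
Root (P1): max(6, 14, 13) = 14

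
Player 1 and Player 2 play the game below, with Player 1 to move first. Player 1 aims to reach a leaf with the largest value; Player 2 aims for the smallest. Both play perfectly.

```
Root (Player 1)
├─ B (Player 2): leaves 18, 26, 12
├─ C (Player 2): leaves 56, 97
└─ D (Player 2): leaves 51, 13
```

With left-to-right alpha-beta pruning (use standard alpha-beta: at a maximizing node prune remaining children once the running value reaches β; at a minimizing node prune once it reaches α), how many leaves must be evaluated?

B [α=-∞,β=+∞]: v=12
C [α=12,β=+∞]: v=56
D [α=56,β=+∞]: v=51 after child 1 ≤ α → α-cutoff, skip 1
Root [α=-∞,β=+∞]: v=56
Leaves evaluated: 6 of 7.

6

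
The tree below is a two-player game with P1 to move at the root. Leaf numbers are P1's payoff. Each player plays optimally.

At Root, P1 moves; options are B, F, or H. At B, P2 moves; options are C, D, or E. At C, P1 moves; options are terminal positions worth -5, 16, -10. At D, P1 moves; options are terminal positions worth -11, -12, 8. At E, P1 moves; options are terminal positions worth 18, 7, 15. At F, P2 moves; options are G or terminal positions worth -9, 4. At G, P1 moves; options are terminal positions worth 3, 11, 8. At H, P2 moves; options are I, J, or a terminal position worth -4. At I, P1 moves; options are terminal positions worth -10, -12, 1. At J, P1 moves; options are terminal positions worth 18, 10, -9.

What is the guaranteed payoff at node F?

-9

G: max(3, 11, 8) = 11
F: min(11, -9, 4) = -9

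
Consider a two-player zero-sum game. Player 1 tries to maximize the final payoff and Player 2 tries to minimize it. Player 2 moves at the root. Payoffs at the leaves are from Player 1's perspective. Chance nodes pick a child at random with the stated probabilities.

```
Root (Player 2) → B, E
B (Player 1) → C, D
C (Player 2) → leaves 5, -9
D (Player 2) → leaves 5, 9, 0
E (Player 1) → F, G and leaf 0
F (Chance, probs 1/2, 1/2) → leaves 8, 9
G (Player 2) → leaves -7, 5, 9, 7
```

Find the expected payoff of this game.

0

C (Player 2): min(5, -9) = -9
D (Player 2): min(5, 9, 0) = 0
B (Player 1): max(-9, 0) = 0
F (Chance): 1/2·8 + 1/2·9 = 8.5
G (Player 2): min(-7, 5, 9, 7) = -7
E (Player 1): max(8.5, -7, 0) = 8.5
Root (Player 2): min(0, 8.5) = 0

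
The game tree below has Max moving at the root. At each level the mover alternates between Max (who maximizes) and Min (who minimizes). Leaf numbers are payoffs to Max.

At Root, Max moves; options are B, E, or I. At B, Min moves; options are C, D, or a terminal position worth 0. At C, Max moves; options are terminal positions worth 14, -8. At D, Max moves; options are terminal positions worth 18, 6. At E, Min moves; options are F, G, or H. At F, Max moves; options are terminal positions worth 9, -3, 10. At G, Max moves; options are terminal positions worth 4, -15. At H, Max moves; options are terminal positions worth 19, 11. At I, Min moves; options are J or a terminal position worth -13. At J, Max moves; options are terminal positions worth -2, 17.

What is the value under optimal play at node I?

-13

J: max(-2, 17) = 17
I: min(17, -13) = -13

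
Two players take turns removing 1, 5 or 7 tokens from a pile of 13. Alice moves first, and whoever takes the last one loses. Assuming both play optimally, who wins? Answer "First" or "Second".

Mark each pile size as W (mover wins) or L (mover loses):
i:   0  1  2  3  4  5  6  7  8  9 10 11 12 13
     W  L  W  L  W  L  W  L  W  L  W  L  W  L
Position 13 is L, so the second player wins.

Second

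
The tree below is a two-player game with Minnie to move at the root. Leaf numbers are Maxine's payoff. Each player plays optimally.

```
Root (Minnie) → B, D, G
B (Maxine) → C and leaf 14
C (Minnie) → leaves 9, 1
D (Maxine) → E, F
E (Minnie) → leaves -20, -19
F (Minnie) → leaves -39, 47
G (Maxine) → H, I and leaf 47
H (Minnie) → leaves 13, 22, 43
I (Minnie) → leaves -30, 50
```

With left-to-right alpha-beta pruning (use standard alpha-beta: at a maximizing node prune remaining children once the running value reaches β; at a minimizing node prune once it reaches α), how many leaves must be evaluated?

C [α=-∞,β=+∞]: v=1
B [α=-∞,β=+∞]: v=14
E [α=-∞,β=14]: v=-20
F [α=-20,β=14]: v=-39 after child 1 ≤ α → α-cutoff, skip 1
D [α=-∞,β=14]: v=-20
H [α=-∞,β=-20]: v=13
G [α=-∞,β=-20]: v=13 after child 1 ≥ β → β-cutoff, skip 2
Root [α=-∞,β=+∞]: v=-20
Leaves evaluated: 9 of 13.

9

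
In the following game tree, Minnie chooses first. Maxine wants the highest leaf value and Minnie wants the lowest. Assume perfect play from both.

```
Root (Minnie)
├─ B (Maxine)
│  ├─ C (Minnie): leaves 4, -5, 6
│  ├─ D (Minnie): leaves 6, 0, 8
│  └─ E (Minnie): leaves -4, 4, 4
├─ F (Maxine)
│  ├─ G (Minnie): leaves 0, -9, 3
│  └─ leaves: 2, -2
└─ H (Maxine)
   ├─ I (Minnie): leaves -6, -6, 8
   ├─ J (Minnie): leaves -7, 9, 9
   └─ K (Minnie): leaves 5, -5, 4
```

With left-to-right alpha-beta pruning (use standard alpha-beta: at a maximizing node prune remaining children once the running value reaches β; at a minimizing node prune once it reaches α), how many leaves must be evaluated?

18

C [α=-∞,β=+∞]: v=-5
D [α=-5,β=+∞]: v=0
E [α=0,β=+∞]: v=-4 after child 1 ≤ α → α-cutoff, skip 2
B [α=-∞,β=+∞]: v=0
G [α=-∞,β=0]: v=-9
F [α=-∞,β=0]: v=2 after child 2 ≥ β → β-cutoff, skip 1
I [α=-∞,β=0]: v=-6
J [α=-6,β=0]: v=-7 after child 1 ≤ α → α-cutoff, skip 2
K [α=-6,β=0]: v=-5
H [α=-∞,β=0]: v=-5
Root [α=-∞,β=+∞]: v=-5
Leaves evaluated: 18 of 23.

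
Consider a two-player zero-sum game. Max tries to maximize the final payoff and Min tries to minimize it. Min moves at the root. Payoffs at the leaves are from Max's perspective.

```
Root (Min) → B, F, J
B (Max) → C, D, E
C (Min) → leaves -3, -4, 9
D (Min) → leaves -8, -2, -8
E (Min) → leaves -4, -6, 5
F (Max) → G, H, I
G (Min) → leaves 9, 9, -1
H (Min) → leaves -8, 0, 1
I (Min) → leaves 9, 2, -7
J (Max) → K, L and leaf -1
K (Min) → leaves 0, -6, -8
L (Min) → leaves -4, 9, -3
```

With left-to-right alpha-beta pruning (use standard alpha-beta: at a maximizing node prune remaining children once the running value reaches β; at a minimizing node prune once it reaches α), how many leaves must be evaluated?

14

C [α=-∞,β=+∞]: v=-4
D [α=-4,β=+∞]: v=-8 after child 1 ≤ α → α-cutoff, skip 2
E [α=-4,β=+∞]: v=-4 after child 1 ≤ α → α-cutoff, skip 2
B [α=-∞,β=+∞]: v=-4
G [α=-∞,β=-4]: v=-1
F [α=-∞,β=-4]: v=-1 after child 1 ≥ β → β-cutoff, skip 2
K [α=-∞,β=-4]: v=-8
L [α=-8,β=-4]: v=-4
J [α=-∞,β=-4]: v=-4 after child 2 ≥ β → β-cutoff, skip 1
Root [α=-∞,β=+∞]: v=-4
Leaves evaluated: 14 of 25.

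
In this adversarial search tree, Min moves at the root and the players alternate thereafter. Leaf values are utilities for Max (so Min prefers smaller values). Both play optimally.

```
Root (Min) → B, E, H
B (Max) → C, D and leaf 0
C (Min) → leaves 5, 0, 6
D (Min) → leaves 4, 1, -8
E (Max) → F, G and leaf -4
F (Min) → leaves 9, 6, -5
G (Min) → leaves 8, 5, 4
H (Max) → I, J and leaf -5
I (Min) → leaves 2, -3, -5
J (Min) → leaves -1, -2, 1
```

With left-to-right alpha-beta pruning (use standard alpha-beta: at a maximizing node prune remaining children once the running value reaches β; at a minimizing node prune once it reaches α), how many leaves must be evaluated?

20

C [α=-∞,β=+∞]: v=0
D [α=0,β=+∞]: v=-8
B [α=-∞,β=+∞]: v=0
F [α=-∞,β=0]: v=-5
G [α=-5,β=0]: v=4
E [α=-∞,β=0]: v=4 after child 2 ≥ β → β-cutoff, skip 1
I [α=-∞,β=0]: v=-5
J [α=-5,β=0]: v=-2
H [α=-∞,β=0]: v=-2
Root [α=-∞,β=+∞]: v=-2
Leaves evaluated: 20 of 21.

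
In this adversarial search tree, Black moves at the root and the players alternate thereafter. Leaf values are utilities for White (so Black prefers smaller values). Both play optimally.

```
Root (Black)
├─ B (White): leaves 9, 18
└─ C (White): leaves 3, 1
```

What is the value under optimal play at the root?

3

B (White): max(9, 18) = 18
C (White): max(3, 1) = 3
Root (Black): min(18, 3) = 3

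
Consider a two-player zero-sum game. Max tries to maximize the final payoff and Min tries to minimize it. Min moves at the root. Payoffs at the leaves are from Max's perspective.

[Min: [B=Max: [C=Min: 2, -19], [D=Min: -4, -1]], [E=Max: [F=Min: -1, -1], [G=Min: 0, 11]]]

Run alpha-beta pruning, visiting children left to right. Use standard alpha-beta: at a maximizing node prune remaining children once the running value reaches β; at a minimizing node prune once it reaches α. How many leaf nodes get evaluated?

C [α=-∞,β=+∞]: v=-19
D [α=-19,β=+∞]: v=-4
B [α=-∞,β=+∞]: v=-4
F [α=-∞,β=-4]: v=-1
E [α=-∞,β=-4]: v=-1 after child 1 ≥ β → β-cutoff, skip 1
Root [α=-∞,β=+∞]: v=-4
Leaves evaluated: 6 of 8.

6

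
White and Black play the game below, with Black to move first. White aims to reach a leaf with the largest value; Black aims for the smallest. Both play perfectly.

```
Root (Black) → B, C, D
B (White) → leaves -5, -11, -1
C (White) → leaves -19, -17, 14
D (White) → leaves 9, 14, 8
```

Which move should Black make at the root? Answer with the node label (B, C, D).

B (White): max(-5, -11, -1) = -1
C (White): max(-19, -17, 14) = 14
D (White): max(9, 14, 8) = 14
Root (Black): min(-1, 14, 14) = -1
Black picks the child with the lowest value: B (value -1).

B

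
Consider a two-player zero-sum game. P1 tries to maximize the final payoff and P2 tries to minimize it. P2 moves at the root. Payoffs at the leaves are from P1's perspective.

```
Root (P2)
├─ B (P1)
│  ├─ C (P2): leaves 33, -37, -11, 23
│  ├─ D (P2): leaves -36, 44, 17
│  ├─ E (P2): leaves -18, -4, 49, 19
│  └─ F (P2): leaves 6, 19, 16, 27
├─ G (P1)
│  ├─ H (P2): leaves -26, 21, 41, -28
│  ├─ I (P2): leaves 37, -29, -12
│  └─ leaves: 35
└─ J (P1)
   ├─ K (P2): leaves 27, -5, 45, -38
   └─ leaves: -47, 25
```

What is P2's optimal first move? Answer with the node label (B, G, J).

C (P2): min(33, -37, -11, 23) = -37
D (P2): min(-36, 44, 17) = -36
E (P2): min(-18, -4, 49, 19) = -18
F (P2): min(6, 19, 16, 27) = 6
B (P1): max(-37, -36, -18, 6) = 6
H (P2): min(-26, 21, 41, -28) = -28
I (P2): min(37, -29, -12) = -29
G (P1): max(-28, -29, 35) = 35
K (P2): min(27, -5, 45, -38) = -38
J (P1): max(-38, -47, 25) = 25
Root (P2): min(6, 35, 25) = 6
P2 picks the child with the lowest value: B (value 6).

B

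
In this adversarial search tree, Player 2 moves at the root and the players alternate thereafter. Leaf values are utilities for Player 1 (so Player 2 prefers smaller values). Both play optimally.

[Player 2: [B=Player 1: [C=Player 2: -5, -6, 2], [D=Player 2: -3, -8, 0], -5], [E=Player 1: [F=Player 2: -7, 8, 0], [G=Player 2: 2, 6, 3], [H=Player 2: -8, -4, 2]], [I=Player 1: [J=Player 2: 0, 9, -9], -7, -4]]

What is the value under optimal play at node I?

J: min(0, 9, -9) = -9
I: max(-9, -7, -4) = -4

-4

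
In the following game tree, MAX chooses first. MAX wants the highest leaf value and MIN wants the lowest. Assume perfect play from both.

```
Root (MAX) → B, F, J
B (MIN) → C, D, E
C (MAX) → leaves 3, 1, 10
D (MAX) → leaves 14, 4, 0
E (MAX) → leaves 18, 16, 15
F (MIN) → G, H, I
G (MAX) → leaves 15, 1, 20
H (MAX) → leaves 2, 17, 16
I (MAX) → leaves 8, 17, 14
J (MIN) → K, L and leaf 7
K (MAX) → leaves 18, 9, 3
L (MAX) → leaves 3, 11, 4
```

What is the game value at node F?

17

G: max(15, 1, 20) = 20
H: max(2, 17, 16) = 17
I: max(8, 17, 14) = 17
F: min(20, 17, 17) = 17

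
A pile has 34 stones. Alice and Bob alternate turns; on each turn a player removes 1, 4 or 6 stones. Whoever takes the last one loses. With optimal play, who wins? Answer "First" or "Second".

First

Mark each pile size as W (mover wins) or L (mover loses):
i:   0  1  2  3  4  5  6  7  8  9 10 11 12 13 14 15 16 17 18 19 20 21 22 23 24 25 26 27 28 29 30 31 32 33 34
     W  L  W  L  W  W  L  W  L  W  W  L  W  L  W  W  L  W  L  W  W  L  W  L  W  W  L  W  L  W  W  L  W  L  W
Position 34 is W, so the first player wins.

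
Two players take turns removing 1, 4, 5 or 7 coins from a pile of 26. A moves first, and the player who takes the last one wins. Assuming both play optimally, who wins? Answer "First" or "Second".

Positions where the player to move wins (W) vs loses (L):
i:   0  1  2  3  4  5  6  7  8  9 10 11 12 13 14 15 16 17 18 19 20 21 22 23 24 25 26
     L  W  L  W  W  W  W  W  L  W  L  W  W  W  W  W  L  W  L  W  W  W  W  W  L  W  L
Position 26 is L, so the second player wins.

Second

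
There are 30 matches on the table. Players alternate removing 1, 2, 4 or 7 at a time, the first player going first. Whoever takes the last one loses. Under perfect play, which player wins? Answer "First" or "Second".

First

W/L table (W = player to move can force a win):
i:   0  1  2  3  4  5  6  7  8  9 10 11 12 13 14 15 16 17 18 19 20 21 22 23 24 25 26 27 28 29 30
     W  L  W  W  L  W  W  L  W  W  L  W  W  L  W  W  L  W  W  L  W  W  L  W  W  L  W  W  L  W  W
Position 30 is W, so the first player wins.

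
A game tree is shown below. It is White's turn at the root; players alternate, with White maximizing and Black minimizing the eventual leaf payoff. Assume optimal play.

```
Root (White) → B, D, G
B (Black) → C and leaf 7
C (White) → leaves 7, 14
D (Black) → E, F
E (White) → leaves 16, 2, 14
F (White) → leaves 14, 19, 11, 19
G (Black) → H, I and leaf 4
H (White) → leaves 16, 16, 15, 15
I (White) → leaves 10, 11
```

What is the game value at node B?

7

C: max(7, 14) = 14
B: min(14, 7) = 7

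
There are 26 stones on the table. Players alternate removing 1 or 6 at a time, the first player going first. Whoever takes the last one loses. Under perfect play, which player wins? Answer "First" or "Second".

Second

i:   0  1  2  3  4  5  6  7  8  9 10 11 12 13 14 15 16 17 18 19 20 21 22 23 24 25 26
     W  L  W  L  W  L  W  W  L  W  L  W  L  W  W  L  W  L  W  L  W  W  L  W  L  W  L
Position 26 is L, so the second player wins.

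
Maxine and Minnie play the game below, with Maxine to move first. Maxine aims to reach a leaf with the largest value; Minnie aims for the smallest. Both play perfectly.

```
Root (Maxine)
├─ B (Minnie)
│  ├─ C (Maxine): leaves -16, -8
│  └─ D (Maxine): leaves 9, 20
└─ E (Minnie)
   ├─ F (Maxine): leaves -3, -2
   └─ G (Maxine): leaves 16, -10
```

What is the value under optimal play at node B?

C: max(-16, -8) = -8
D: max(9, 20) = 20
B: min(-8, 20) = -8

-8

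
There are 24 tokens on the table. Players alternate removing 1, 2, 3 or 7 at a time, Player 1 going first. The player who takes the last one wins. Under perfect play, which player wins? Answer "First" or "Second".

Positions where the player to move wins (W) vs loses (L):
i:   0  1  2  3  4  5  6  7  8  9 10 11 12 13 14 15 16 17 18 19 20 21 22 23 24
     L  W  W  W  L  W  W  W  L  W  W  W  L  W  W  W  L  W  W  W  L  W  W  W  L
Position 24 is L, so the second player wins.

Second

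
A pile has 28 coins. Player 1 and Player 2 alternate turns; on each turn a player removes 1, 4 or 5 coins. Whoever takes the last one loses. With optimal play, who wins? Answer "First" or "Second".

First

Compute winning (W) and losing (L) positions by backward induction:
i:   0  1  2  3  4  5  6  7  8  9 10 11 12 13 14 15 16 17 18 19 20 21 22 23 24 25 26 27 28
     W  L  W  L  W  W  W  W  W  L  W  L  W  W  W  W  W  L  W  L  W  W  W  W  W  L  W  L  W
Position 28 is W, so the first player wins.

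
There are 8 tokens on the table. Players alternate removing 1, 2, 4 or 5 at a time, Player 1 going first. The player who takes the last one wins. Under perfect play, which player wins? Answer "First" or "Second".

First

Compute winning (W) and losing (L) positions by backward induction:
i:   0  1  2  3  4  5  6  7  8
     L  W  W  L  W  W  L  W  W
Position 8 is W, so the first player wins.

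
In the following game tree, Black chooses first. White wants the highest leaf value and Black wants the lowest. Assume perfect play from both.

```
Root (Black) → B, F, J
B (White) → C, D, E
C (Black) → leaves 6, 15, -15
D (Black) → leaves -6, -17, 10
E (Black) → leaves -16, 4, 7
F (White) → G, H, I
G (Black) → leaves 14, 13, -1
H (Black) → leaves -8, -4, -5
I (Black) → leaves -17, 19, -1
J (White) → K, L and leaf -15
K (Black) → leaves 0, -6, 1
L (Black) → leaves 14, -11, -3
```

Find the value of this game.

C (Black): min(6, 15, -15) = -15
D (Black): min(-6, -17, 10) = -17
E (Black): min(-16, 4, 7) = -16
B (White): max(-15, -17, -16) = -15
G (Black): min(14, 13, -1) = -1
H (Black): min(-8, -4, -5) = -8
I (Black): min(-17, 19, -1) = -17
F (White): max(-1, -8, -17) = -1
K (Black): min(0, -6, 1) = -6
L (Black): min(14, -11, -3) = -11
J (White): max(-6, -11, -15) = -6
Root (Black): min(-15, -1, -6) = -15

-15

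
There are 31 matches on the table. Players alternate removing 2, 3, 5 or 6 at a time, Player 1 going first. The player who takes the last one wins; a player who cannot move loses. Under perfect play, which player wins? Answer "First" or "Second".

First

Compute winning (W) and losing (L) positions by backward induction:
i:   0  1  2  3  4  5  6  7  8  9 10 11 12 13 14 15 16 17 18 19 20 21 22 23 24 25 26 27 28 29 30 31
     L  L  W  W  W  W  W  W  L  L  W  W  W  W  W  W  L  L  W  W  W  W  W  W  L  L  W  W  W  W  W  W
Position 31 is W, so the first player wins.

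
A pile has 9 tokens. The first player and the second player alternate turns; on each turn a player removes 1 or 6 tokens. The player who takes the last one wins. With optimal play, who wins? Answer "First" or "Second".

Positions where the player to move wins (W) vs loses (L):
i:   0  1  2  3  4  5  6  7  8  9
     L  W  L  W  L  W  W  L  W  L
Position 9 is L, so the second player wins.

Second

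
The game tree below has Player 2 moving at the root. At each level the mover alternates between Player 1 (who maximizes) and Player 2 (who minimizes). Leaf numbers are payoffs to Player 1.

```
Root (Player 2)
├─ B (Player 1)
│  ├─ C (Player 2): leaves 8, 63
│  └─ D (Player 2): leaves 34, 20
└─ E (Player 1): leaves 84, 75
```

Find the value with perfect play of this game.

C (Player 2): min(8, 63) = 8
D (Player 2): min(34, 20) = 20
B (Player 1): max(8, 20) = 20
E (Player 1): max(84, 75) = 84
Root (Player 2): min(20, 84) = 20

20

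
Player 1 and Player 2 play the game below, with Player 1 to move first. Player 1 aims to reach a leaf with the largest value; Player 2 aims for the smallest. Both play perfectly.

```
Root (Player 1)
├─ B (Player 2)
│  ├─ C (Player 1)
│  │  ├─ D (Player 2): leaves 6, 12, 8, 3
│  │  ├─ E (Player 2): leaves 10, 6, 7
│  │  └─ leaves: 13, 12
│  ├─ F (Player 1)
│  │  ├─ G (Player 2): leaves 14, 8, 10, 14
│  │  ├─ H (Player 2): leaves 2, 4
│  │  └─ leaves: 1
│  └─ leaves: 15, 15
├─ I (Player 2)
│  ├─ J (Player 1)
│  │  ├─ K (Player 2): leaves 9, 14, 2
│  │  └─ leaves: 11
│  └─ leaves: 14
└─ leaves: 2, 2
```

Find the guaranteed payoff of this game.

11

D (Player 2): min(6, 12, 8, 3) = 3
E (Player 2): min(10, 6, 7) = 6
C (Player 1): max(3, 6, 13, 12) = 13
G (Player 2): min(14, 8, 10, 14) = 8
H (Player 2): min(2, 4) = 2
F (Player 1): max(8, 2, 1) = 8
B (Player 2): min(13, 8, 15, 15) = 8
K (Player 2): min(9, 14, 2) = 2
J (Player 1): max(2, 11) = 11
I (Player 2): min(11, 14) = 11
Root (Player 1): max(8, 11, 2, 2) = 11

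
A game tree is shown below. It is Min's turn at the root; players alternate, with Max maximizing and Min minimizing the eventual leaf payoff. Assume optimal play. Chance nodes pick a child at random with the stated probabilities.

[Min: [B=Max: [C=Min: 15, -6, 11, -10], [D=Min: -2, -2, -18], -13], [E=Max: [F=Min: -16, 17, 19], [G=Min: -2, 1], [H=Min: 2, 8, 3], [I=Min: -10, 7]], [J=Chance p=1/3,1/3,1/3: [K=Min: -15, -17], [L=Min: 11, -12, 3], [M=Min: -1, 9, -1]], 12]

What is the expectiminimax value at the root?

C (Min): min(15, -6, 11, -10) = -10
D (Min): min(-2, -2, -18) = -18
B (Max): max(-10, -18, -13) = -10
F (Min): min(-16, 17, 19) = -16
G (Min): min(-2, 1) = -2
H (Min): min(2, 8, 3) = 2
I (Min): min(-10, 7) = -10
E (Max): max(-16, -2, 2, -10) = 2
K (Min): min(-15, -17) = -17
L (Min): min(11, -12, 3) = -12
M (Min): min(-1, 9, -1) = -1
J (Chance): 1/3·-17 + 1/3·-12 + 1/3·-1 = -10
Root (Min): min(-10, 2, -10, 12) = -10

-10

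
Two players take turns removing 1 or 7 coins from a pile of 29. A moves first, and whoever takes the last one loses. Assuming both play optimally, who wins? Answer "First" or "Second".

Second

Mark each pile size as W (mover wins) or L (mover loses):
i:   0  1  2  3  4  5  6  7  8  9 10 11 12 13 14 15 16 17 18 19 20 21 22 23 24 25 26 27 28 29
     W  L  W  L  W  L  W  L  W  L  W  L  W  L  W  L  W  L  W  L  W  L  W  L  W  L  W  L  W  L
Position 29 is L, so the second player wins.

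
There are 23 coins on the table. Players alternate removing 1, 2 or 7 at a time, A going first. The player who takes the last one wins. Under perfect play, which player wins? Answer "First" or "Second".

First

Positions where the player to move wins (W) vs loses (L):
i:   0  1  2  3  4  5  6  7  8  9 10 11 12 13 14 15 16 17 18 19 20 21 22 23
     L  W  W  L  W  W  L  W  W  L  W  W  L  W  W  L  W  W  L  W  W  L  W  W
Position 23 is W, so the first player wins.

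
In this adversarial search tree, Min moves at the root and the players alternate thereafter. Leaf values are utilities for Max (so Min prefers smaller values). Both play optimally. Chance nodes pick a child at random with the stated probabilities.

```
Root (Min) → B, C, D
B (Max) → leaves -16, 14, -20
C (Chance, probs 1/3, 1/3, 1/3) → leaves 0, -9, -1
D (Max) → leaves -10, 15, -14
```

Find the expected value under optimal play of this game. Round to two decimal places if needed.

-3.33

B (Max): max(-16, 14, -20) = 14
C (Chance): 1/3·0 + 1/3·-9 + 1/3·-1 = -3.33
D (Max): max(-10, 15, -14) = 15
Root (Min): min(14, -3.33, 15) = -3.33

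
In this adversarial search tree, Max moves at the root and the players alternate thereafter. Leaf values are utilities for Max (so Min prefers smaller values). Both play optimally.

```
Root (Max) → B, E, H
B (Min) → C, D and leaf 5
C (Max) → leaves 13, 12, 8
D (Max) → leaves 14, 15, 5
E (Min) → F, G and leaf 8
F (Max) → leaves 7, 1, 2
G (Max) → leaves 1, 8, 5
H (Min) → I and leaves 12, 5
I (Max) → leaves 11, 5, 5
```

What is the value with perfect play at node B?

C: max(13, 12, 8) = 13
D: max(14, 15, 5) = 15
B: min(13, 15, 5) = 5

5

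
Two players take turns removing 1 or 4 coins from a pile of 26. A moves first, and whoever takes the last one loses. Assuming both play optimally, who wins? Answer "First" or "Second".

Second

W/L table (W = player to move can force a win):
i:   0  1  2  3  4  5  6  7  8  9 10 11 12 13 14 15 16 17 18 19 20 21 22 23 24 25 26
     W  L  W  L  W  W  L  W  L  W  W  L  W  L  W  W  L  W  L  W  W  L  W  L  W  W  L
Position 26 is L, so the second player wins.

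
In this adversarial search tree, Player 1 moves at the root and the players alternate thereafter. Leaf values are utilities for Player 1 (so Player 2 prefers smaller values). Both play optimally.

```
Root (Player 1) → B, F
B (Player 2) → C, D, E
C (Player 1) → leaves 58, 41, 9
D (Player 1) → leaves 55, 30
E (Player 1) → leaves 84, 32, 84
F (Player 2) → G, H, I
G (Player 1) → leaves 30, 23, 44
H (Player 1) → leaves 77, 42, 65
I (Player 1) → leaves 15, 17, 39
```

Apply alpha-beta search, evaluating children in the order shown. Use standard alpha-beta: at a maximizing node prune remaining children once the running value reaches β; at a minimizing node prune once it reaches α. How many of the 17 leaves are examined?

C [α=-∞,β=+∞]: v=58
D [α=-∞,β=58]: v=55
E [α=-∞,β=55]: v=84 after child 1 ≥ β → β-cutoff, skip 2
B [α=-∞,β=+∞]: v=55
G [α=55,β=+∞]: v=44
F [α=55,β=+∞]: v=44 after child 1 ≤ α → α-cutoff, skip 2
Root [α=-∞,β=+∞]: v=55
Leaves evaluated: 9 of 17.

9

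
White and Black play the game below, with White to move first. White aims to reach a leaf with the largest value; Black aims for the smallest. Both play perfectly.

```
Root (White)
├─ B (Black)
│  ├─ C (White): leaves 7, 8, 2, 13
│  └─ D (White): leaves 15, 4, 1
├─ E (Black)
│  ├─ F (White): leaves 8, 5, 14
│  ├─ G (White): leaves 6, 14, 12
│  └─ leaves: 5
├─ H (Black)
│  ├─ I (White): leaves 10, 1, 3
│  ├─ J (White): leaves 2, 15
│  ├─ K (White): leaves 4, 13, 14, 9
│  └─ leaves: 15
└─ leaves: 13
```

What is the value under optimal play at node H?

I: max(10, 1, 3) = 10
J: max(2, 15) = 15
K: max(4, 13, 14, 9) = 14
H: min(10, 15, 14, 15) = 10

10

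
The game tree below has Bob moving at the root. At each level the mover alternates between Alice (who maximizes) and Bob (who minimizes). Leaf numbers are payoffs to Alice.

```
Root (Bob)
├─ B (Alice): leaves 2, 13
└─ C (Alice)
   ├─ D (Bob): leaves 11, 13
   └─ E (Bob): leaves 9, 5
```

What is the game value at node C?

D: min(11, 13) = 11
E: min(9, 5) = 5
C: max(11, 5) = 11

11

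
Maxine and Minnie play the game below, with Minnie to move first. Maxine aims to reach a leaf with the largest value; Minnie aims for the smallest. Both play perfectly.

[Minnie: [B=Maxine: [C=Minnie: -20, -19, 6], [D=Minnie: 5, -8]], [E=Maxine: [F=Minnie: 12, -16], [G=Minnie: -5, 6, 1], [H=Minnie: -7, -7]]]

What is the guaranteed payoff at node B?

C: min(-20, -19, 6) = -20
D: min(5, -8) = -8
B: max(-20, -8) = -8

-8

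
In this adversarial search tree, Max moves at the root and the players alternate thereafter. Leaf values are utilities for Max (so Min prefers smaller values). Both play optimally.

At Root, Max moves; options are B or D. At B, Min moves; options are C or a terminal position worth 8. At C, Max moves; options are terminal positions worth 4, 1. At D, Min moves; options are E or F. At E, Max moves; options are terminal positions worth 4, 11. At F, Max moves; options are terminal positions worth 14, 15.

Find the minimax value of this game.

11

C (Max): max(4, 1) = 4
B (Min): min(4, 8) = 4
E (Max): max(4, 11) = 11
F (Max): max(14, 15) = 15
D (Min): min(11, 15) = 11
Root (Max): max(4, 11) = 11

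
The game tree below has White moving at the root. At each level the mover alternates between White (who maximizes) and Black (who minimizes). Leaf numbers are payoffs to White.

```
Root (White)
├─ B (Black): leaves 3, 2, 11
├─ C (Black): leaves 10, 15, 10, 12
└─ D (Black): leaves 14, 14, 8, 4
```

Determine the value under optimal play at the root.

B (Black): min(3, 2, 11) = 2
C (Black): min(10, 15, 10, 12) = 10
D (Black): min(14, 14, 8, 4) = 4
Root (White): max(2, 10, 4) = 10

10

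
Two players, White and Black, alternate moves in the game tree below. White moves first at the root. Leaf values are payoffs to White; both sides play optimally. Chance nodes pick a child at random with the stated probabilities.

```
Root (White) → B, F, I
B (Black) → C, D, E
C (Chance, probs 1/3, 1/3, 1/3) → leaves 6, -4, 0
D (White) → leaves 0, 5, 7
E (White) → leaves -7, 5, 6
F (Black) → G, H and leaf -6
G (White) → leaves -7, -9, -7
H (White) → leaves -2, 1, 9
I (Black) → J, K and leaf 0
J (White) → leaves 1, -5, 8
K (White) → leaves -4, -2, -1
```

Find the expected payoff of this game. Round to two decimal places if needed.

0.67

C (Chance): 1/3·6 + 1/3·-4 + 1/3·0 = 0.67
D (White): max(0, 5, 7) = 7
E (White): max(-7, 5, 6) = 6
B (Black): min(0.67, 7, 6) = 0.67
G (White): max(-7, -9, -7) = -7
H (White): max(-2, 1, 9) = 9
F (Black): min(-7, 9, -6) = -7
J (White): max(1, -5, 8) = 8
K (White): max(-4, -2, -1) = -1
I (Black): min(8, -1, 0) = -1
Root (White): max(0.67, -7, -1) = 0.67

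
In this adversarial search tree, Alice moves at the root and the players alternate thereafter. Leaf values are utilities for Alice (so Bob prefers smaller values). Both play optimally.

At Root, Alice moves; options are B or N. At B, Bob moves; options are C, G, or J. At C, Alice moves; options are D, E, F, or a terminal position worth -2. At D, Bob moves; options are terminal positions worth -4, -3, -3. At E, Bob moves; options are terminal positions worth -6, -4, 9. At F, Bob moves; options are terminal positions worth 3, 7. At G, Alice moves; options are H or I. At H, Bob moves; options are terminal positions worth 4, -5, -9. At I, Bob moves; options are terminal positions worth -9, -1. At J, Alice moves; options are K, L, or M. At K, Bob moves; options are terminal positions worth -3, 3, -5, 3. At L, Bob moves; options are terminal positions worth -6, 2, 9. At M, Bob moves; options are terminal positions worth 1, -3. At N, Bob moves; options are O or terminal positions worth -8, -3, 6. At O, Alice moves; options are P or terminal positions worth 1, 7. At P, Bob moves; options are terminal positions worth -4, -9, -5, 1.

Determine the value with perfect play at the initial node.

-8

D (Bob): min(-4, -3, -3) = -4
E (Bob): min(-6, -4, 9) = -6
F (Bob): min(3, 7) = 3
C (Alice): max(-4, -6, 3, -2) = 3
H (Bob): min(4, -5, -9) = -9
I (Bob): min(-9, -1) = -9
G (Alice): max(-9, -9) = -9
K (Bob): min(-3, 3, -5, 3) = -5
L (Bob): min(-6, 2, 9) = -6
M (Bob): min(1, -3) = -3
J (Alice): max(-5, -6, -3) = -3
B (Bob): min(3, -9, -3) = -9
P (Bob): min(-4, -9, -5, 1) = -9
O (Alice): max(-9, 1, 7) = 7
N (Bob): min(7, -8, -3, 6) = -8
Root (Alice): max(-9, -8) = -8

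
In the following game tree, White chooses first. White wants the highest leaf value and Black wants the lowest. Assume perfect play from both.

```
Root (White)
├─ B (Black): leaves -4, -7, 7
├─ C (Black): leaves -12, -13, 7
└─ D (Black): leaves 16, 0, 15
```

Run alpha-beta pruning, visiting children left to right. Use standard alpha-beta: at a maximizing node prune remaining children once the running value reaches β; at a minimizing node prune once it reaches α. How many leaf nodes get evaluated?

7

B [α=-∞,β=+∞]: v=-7
C [α=-7,β=+∞]: v=-12 after child 1 ≤ α → α-cutoff, skip 2
D [α=-7,β=+∞]: v=0
Root [α=-∞,β=+∞]: v=0
Leaves evaluated: 7 of 9.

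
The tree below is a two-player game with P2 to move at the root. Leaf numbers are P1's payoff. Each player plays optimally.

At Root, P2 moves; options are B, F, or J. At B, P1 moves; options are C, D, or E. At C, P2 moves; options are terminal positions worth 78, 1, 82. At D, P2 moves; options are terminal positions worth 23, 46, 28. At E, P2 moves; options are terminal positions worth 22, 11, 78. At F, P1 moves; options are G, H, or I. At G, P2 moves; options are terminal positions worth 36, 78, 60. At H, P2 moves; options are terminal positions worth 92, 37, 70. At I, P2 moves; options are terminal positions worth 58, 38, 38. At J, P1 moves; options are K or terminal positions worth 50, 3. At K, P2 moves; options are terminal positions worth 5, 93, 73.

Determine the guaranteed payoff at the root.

23

C (P2): min(78, 1, 82) = 1
D (P2): min(23, 46, 28) = 23
E (P2): min(22, 11, 78) = 11
B (P1): max(1, 23, 11) = 23
G (P2): min(36, 78, 60) = 36
H (P2): min(92, 37, 70) = 37
I (P2): min(58, 38, 38) = 38
F (P1): max(36, 37, 38) = 38
K (P2): min(5, 93, 73) = 5
J (P1): max(5, 50, 3) = 50
Root (P2): min(23, 38, 50) = 23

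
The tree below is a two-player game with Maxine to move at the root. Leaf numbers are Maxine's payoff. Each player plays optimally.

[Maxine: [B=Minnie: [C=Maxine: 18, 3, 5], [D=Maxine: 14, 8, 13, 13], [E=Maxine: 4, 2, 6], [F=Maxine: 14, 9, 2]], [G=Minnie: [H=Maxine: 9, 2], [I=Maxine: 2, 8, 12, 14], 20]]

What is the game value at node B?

6

C: max(18, 3, 5) = 18
D: max(14, 8, 13, 13) = 14
E: max(4, 2, 6) = 6
F: max(14, 9, 2) = 14
B: min(18, 14, 6, 14) = 6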